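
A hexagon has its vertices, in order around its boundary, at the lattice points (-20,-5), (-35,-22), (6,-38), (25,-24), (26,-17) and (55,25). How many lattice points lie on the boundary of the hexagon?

Summing gcd(|Δx|,|Δy|) over the edges gives the boundary count: gcd(15,17) + gcd(41,16) + gcd(19,14) + gcd(1,7) + gcd(29,42) + gcd(75,30) = 1+1+1+1+1+15 = 20.

20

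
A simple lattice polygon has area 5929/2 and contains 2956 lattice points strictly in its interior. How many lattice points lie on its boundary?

Pick's theorem gives A = I + B/2 − 1, so B = 2(A − I + 1) = 2(5929/2 − 2956 + 1) = 19.

19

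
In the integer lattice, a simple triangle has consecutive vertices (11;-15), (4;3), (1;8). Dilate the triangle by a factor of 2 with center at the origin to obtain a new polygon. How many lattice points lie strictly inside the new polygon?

Using the shoelace formula, 2A = |[11·3 − 4·(-15)] + [4·8 − 1·3] + [1·(-15) − 11·8]| = 19, so the area is 9.5.
The number of boundary lattice points is Σ gcd(|Δx|,|Δy|) = gcd(7,18) + gcd(3,5) + gcd(10,23) = 1+1+1 = 3.
Scaling by 2 multiplies the area by 2² = 4 (so the new area is 38) and multiplies the boundary lattice-point count by 2, giving 6.
By Pick's theorem, the interior count of the dilated polygon is 38 − 6/2 + 1 = 36.

36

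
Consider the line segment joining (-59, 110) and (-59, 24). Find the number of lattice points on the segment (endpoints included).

The number of lattice points on a segment between lattice points is gcd(|Δx|,|Δy|) + 1 = gcd(0,86) + 1 = 86 + 1 = 87.

87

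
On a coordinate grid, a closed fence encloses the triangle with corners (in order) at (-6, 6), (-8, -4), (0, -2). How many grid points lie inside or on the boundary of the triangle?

The shoelace formula gives twice the area as |[(-6)·(-4) − (-8)·6] + [(-8)·(-2) − 0·(-4)] + [0·6 − (-6)·(-2)]| = 76, so the area is 38.
The number of boundary lattice points is Σ gcd(|Δx|,|Δy|) = gcd(2,10) + gcd(8,2) + gcd(6,8) = 2+2+2 = 6.
Pick's theorem gives I = A − B/2 + 1 = 38 − 6/2 + 1 = 36, so the closed region contains I + B = 36 + 6 = 42 lattice points.

42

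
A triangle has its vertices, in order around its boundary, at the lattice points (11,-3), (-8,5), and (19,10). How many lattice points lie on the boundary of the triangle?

Summing gcd(|Δx|,|Δy|) over the edges gives the boundary count: gcd(19,8) + gcd(27,5) + gcd(8,13) = 1+1+1 = 3.

3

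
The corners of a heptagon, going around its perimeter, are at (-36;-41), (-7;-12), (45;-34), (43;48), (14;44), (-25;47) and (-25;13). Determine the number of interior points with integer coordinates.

4898

The shoelace formula gives twice the area as |[(-36)·(-12) − (-7)·(-41)] + [(-7)·(-34) − 45·(-12)] + [45·48 − 43·(-34)] + [43·44 − 14·48] + [14·47 − (-25)·44] + [(-25)·13 − (-25)·47] + [(-25)·(-41) − (-36)·13]| = 9866, so the area is 4933.
Summing gcd(|Δx|,|Δy|) over the edges gives the boundary count: gcd(29,29) + gcd(52,22) + gcd(2,82) + gcd(29,4) + gcd(39,3) + gcd(0,34) + gcd(11,54) = 29+2+2+1+3+34+1 = 72.
Pick's theorem gives I = A − B/2 + 1 = 4933 − 72/2 + 1 = 4898.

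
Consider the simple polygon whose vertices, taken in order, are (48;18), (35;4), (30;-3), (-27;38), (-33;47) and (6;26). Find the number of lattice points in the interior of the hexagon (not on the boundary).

By the shoelace formula, twice the signed area is |(48·4 − 35·18) + (35·(-3) − 30·4) + (30·38 − (-27)·(-3)) + ((-27)·47 − (-33)·38) + ((-33)·26 − 6·47) + (6·18 − 48·26)| = 1899, so the area is 949.5.
Along each edge there are gcd(|Δx|,|Δy|)+1 lattice points, so counting each shared vertex once the boundary has gcd(13,14) + gcd(5,7) + gcd(57,41) + gcd(6,9) + gcd(39,21) + gcd(42,8) = 1+1+1+3+3+2 = 11.
Pick's theorem gives I = A − B/2 + 1 = 949.5 − 11/2 + 1 = 945.

945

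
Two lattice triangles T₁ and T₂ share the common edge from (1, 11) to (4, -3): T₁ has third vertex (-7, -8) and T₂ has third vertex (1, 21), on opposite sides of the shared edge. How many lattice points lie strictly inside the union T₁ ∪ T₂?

The union is the simple quadrilateral with vertices (1, 11), (-7, -8), (4, -3), (1, 21) in order.
Using the shoelace formula, 2A = |(1·(-8) − (-7)·11) + ((-7)·(-3) − 4·(-8)) + (4·21 − 1·(-3)) + (1·11 − 1·21)| = 199, so the area is 199/2.
The number of boundary lattice points is Σ gcd(|Δx|,|Δy|) = gcd(8,19) + gcd(11,5) + gcd(3,24) + gcd(0,10) = 1+1+3+10 = 15.
By Pick's theorem I = A − B/2 + 1 = 199/2 − 15/2 + 1 = 93.

93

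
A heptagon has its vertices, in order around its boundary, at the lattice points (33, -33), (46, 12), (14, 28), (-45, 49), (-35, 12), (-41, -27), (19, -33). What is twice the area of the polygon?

9920

The shoelace formula gives twice the area as |[33·12 − 46·(-33)] + [46·28 − 14·12] + [14·49 − (-45)·28] + [(-45)·12 − (-35)·49] + [(-35)·(-27) − (-41)·12] + [(-41)·(-33) − 19·(-27)] + [19·(-33) − 33·(-33)]| = 9920, so the area is 4960.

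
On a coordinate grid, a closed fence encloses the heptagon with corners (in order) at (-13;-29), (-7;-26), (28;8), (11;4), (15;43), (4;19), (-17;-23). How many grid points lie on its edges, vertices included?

Along each edge there are gcd(|Δx|,|Δy|)+1 lattice points, so counting each shared vertex once the boundary has gcd(6,3) + gcd(35,34) + gcd(17,4) + gcd(4,39) + gcd(11,24) + gcd(21,42) + gcd(4,6) = 3+1+1+1+1+21+2 = 30.

30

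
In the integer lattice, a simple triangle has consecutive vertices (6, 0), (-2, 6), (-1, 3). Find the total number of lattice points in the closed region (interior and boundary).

12

The shoelace formula gives twice the area as |(6·6 − (-2)·0) + ((-2)·3 − (-1)·6) + ((-1)·0 − 6·3)| = 18, so the area is 9.
The number of boundary lattice points is Σ gcd(|Δx|,|Δy|) = gcd(8,6) + gcd(1,3) + gcd(7,3) = 2+1+1 = 4.
Pick's theorem gives I = A − B/2 + 1 = 9 − 4/2 + 1 = 8, so the closed region contains I + B = 8 + 4 = 12 lattice points.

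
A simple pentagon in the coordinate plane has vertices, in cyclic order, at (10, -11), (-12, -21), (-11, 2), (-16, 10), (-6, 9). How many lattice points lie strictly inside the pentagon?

Using the shoelace formula, 2A = |[10·(-21) − (-12)·(-11)] + [(-12)·2 − (-11)·(-21)] + [(-11)·10 − (-16)·2] + [(-16)·9 − (-6)·10] + [(-6)·(-11) − 10·9]| = 783, so the area is 783/2.
Summing gcd(|Δx|,|Δy|) over the edges gives the boundary count: gcd(22,10) + gcd(1,23) + gcd(5,8) + gcd(10,1) + gcd(16,20) = 2+1+1+1+4 = 9.
Pick's theorem gives I = A − B/2 + 1 = 783/2 − 9/2 + 1 = 388.

388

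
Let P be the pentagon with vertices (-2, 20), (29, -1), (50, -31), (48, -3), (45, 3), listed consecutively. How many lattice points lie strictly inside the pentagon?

The shoelace formula gives twice the area as |[(-2)·(-1) − 29·20] + [29·(-31) − 50·(-1)] + [50·(-3) − 48·(-31)] + [48·3 − 45·(-3)] + [45·20 − (-2)·3]| = 1096, so the area is 548.
The number of boundary lattice points is Σ gcd(|Δx|,|Δy|) = gcd(31,21) + gcd(21,30) + gcd(2,28) + gcd(3,6) + gcd(47,17) = 1+3+2+3+1 = 10.
Pick's theorem gives I = A − B/2 + 1 = 548 − 10/2 + 1 = 544.

544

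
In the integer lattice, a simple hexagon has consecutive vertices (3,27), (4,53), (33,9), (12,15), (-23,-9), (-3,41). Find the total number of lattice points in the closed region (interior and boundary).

1116

Using the shoelace formula, 2A = |(3·53 − 4·27) + (4·9 − 33·53) + (33·15 − 12·9) + (12·(-9) − (-23)·15) + ((-23)·41 − (-3)·(-9)) + ((-3)·27 − 3·41)| = 2212, so the area is 1106.
The number of boundary lattice points is Σ gcd(|Δx|,|Δy|) = gcd(1,26) + gcd(29,44) + gcd(21,6) + gcd(35,24) + gcd(20,50) + gcd(6,14) = 1+1+3+1+10+2 = 18.
Pick's theorem gives I = A − B/2 + 1 = 1106 − 18/2 + 1 = 1098, so the closed region contains I + B = 1098 + 18 = 1116 lattice points.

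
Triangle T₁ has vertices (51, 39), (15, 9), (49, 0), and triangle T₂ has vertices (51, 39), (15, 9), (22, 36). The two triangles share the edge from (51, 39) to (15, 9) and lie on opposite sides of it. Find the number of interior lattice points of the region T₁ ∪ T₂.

The union is the simple quadrilateral with vertices (51, 39), (49, 0), (15, 9), (22, 36) in order.
Using the shoelace formula, 2A = |(51·0 − 49·39) + (49·9 − 15·0) + (15·36 − 22·9) + (22·39 − 51·36)| = 2106, so the area is 1053.
The number of boundary lattice points is Σ gcd(|Δx|,|Δy|) = gcd(2,39) + gcd(34,9) + gcd(7,27) + gcd(29,3) = 1+1+1+1 = 4.
By Pick's theorem I = A − B/2 + 1 = 1053 − 4/2 + 1 = 1052.

1052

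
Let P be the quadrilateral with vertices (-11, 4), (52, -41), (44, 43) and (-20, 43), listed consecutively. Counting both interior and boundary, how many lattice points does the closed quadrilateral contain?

3755

By the shoelace formula, twice the signed area is |((-11)·(-41) − 52·4) + (52·43 − 44·(-41)) + (44·43 − (-20)·43) + ((-20)·4 − (-11)·43)| = 7428, so the area is 3714.
The number of boundary lattice points is Σ gcd(|Δx|,|Δy|) = gcd(63,45) + gcd(8,84) + gcd(64,0) + gcd(9,39) = 9+4+64+3 = 80.
Pick's theorem gives I = A − B/2 + 1 = 3714 − 80/2 + 1 = 3675, so the closed region contains I + B = 3675 + 80 = 3755 lattice points.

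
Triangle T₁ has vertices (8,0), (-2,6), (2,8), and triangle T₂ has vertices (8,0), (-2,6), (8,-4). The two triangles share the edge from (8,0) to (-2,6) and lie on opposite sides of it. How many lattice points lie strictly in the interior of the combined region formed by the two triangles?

34

The union is the simple quadrilateral with vertices (8,0), (2,8), (-2,6), (8,-4) in order.
The shoelace formula gives twice the area as |(8·8 − 2·0) + (2·6 − (-2)·8) + ((-2)·(-4) − 8·6) + (8·0 − 8·(-4))| = 84, so the area is 42.
Summing gcd(|Δx|,|Δy|) over the edges gives the boundary count: gcd(6,8) + gcd(4,2) + gcd(10,10) + gcd(0,4) = 2+2+10+4 = 18.
By Pick's theorem I = A − B/2 + 1 = 42 − 18/2 + 1 = 34.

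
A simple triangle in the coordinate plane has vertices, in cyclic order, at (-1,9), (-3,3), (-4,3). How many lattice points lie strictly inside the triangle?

1

By the shoelace formula, twice the signed area is |((-1)·3 − (-3)·9) + ((-3)·3 − (-4)·3) + ((-4)·9 − (-1)·3)| = 6, so the area is 3.
Summing gcd(|Δx|,|Δy|) over the edges gives the boundary count: gcd(2,6) + gcd(1,0) + gcd(3,6) = 2+1+3 = 6.
By Pick's theorem A = I + B/2 − 1, so I = 3 − 6/2 + 1 = 1.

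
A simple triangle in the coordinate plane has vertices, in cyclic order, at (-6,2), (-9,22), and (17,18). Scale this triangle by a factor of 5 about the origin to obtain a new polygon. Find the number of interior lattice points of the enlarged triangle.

The shoelace formula gives twice the area as |((-6)·22 − (-9)·2) + ((-9)·18 − 17·22) + (17·2 − (-6)·18)| = 508, so the area is 254.
Along each edge there are gcd(|Δx|,|Δy|)+1 lattice points, so counting each shared vertex once the boundary has gcd(3,20) + gcd(26,4) + gcd(23,16) = 1+2+1 = 4.
Scaling by 5 multiplies the area by 5² = 25 (so the new area is 6350) and multiplies the boundary lattice-point count by 5, giving 20.
By Pick's theorem, the interior count of the dilated polygon is 6350 − 20/2 + 1 = 6341.

6341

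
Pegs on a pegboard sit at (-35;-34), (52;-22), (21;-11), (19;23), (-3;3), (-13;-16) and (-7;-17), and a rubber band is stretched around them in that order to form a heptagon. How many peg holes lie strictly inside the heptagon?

By the shoelace formula, twice the signed area is |[(-35)·(-22) − 52·(-34)] + [52·(-11) − 21·(-22)] + [21·23 − 19·(-11)] + [19·3 − (-3)·23] + [(-3)·(-16) − (-13)·3] + [(-13)·(-17) − (-7)·(-16)] + [(-7)·(-34) − (-35)·(-17)]| = 3085, so the area is 3085/2.
The number of boundary lattice points is Σ gcd(|Δx|,|Δy|) = gcd(87,12) + gcd(31,11) + gcd(2,34) + gcd(22,20) + gcd(10,19) + gcd(6,1) + gcd(28,17) = 3+1+2+2+1+1+1 = 11.
By Pick's theorem A = I + B/2 − 1, so I = 3085/2 − 11/2 + 1 = 1538.

1538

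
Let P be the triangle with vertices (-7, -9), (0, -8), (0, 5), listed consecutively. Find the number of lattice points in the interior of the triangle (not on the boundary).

Using the shoelace formula, 2A = |((-7)·(-8) − 0·(-9)) + (0·5 − 0·(-8)) + (0·(-9) − (-7)·5)| = 91, so the area is 45.5.
Summing gcd(|Δx|,|Δy|) over the edges gives the boundary count: gcd(7,1) + gcd(0,13) + gcd(7,14) = 1+13+7 = 21.
Pick's theorem gives I = A − B/2 + 1 = 45.5 − 21/2 + 1 = 36.

36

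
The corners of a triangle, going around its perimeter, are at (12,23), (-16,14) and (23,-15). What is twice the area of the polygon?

1163

Using the shoelace formula, 2A = |(12·14 − (-16)·23) + ((-16)·(-15) − 23·14) + (23·23 − 12·(-15))| = 1163, so the area is 1163/2.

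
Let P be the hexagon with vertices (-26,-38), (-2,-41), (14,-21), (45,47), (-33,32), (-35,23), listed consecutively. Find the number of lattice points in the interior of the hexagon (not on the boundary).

4239

Using the shoelace formula, 2A = |[(-26)·(-41) − (-2)·(-38)] + [(-2)·(-21) − 14·(-41)] + [14·47 − 45·(-21)] + [45·32 − (-33)·47] + [(-33)·23 − (-35)·32] + [(-35)·(-38) − (-26)·23]| = 8489, so the area is 4244.5.
Along each edge there are gcd(|Δx|,|Δy|)+1 lattice points, so counting each shared vertex once the boundary has gcd(24,3) + gcd(16,20) + gcd(31,68) + gcd(78,15) + gcd(2,9) + gcd(9,61) = 3+4+1+3+1+1 = 13.
By Pick's theorem A = I + B/2 − 1, so I = 4244.5 − 13/2 + 1 = 4239.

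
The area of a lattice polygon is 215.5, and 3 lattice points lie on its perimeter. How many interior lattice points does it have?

215

From Pick's theorem, I = A − B/2 + 1 = 215.5 − 3/2 + 1 = 215.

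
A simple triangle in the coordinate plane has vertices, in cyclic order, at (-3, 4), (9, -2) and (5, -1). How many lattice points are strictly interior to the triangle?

3

The shoelace formula gives twice the area as |((-3)·(-2) − 9·4) + (9·(-1) − 5·(-2)) + (5·4 − (-3)·(-1))| = 12, so the area is 6.
The number of boundary lattice points is Σ gcd(|Δx|,|Δy|) = gcd(12,6) + gcd(4,1) + gcd(8,5) = 6+1+1 = 8.
By Pick's theorem A = I + B/2 − 1, so I = 6 − 8/2 + 1 = 3.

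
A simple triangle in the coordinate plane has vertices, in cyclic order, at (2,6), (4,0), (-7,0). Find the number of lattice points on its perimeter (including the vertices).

The number of boundary lattice points is Σ gcd(|Δx|,|Δy|) = gcd(2,6) + gcd(11,0) + gcd(9,6) = 2+11+3 = 16.

16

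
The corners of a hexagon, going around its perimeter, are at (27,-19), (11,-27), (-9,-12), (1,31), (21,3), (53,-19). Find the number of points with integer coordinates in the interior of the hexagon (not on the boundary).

By the shoelace formula, twice the signed area is |(27·(-27) − 11·(-19)) + (11·(-12) − (-9)·(-27)) + ((-9)·31 − 1·(-12)) + (1·3 − 21·31) + (21·(-19) − 53·3) + (53·(-19) − 27·(-19))| = 2862, so the area is 1431.
The number of boundary lattice points is Σ gcd(|Δx|,|Δy|) = gcd(16,8) + gcd(20,15) + gcd(10,43) + gcd(20,28) + gcd(32,22) + gcd(26,0) = 8+5+1+4+2+26 = 46.
Pick's theorem gives I = A − B/2 + 1 = 1431 − 46/2 + 1 = 1409.

1409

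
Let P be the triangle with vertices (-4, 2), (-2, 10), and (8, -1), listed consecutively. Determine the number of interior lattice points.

49

By the shoelace formula, twice the signed area is |((-4)·10 − (-2)·2) + ((-2)·(-1) − 8·10) + (8·2 − (-4)·(-1))| = 102, so the area is 51.
The number of boundary lattice points is Σ gcd(|Δx|,|Δy|) = gcd(2,8) + gcd(10,11) + gcd(12,3) = 2+1+3 = 6.
By Pick's theorem A = I + B/2 − 1, so I = 51 − 6/2 + 1 = 49.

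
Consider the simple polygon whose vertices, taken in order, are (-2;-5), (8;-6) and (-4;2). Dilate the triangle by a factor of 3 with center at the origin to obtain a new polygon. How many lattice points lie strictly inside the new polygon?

By the shoelace formula, twice the signed area is |[(-2)·(-6) − 8·(-5)] + [8·2 − (-4)·(-6)] + [(-4)·(-5) − (-2)·2]| = 68, so the area is 34.
The number of boundary lattice points is Σ gcd(|Δx|,|Δy|) = gcd(10,1) + gcd(12,8) + gcd(2,7) = 1+4+1 = 6.
Scaling by 3 multiplies the area by 3² = 9 (so the new area is 306) and multiplies the boundary lattice-point count by 3, giving 18.
By Pick's theorem, the interior count of the dilated polygon is 306 − 18/2 + 1 = 298.

298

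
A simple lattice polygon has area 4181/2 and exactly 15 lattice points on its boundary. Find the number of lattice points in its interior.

2084

From Pick's theorem, I = A − B/2 + 1 = 4181/2 − 15/2 + 1 = 2084.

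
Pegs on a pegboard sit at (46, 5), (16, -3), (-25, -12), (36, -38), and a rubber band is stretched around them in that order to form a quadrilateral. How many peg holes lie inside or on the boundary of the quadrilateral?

1416

The shoelace formula gives twice the area as |(46·(-3) − 16·5) + (16·(-12) − (-25)·(-3)) + ((-25)·(-38) − 36·(-12)) + (36·5 − 46·(-38))| = 2825, so the area is 1412.5.
Summing gcd(|Δx|,|Δy|) over the edges gives the boundary count: gcd(30,8) + gcd(41,9) + gcd(61,26) + gcd(10,43) = 2+1+1+1 = 5.
Pick's theorem gives I = A − B/2 + 1 = 1412.5 − 5/2 + 1 = 1411, so the closed region contains I + B = 1411 + 5 = 1416 lattice points.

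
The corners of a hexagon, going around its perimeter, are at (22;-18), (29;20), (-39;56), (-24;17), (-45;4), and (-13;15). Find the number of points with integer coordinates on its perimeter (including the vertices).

11

Summing gcd(|Δx|,|Δy|) over the edges gives the boundary count: gcd(7,38) + gcd(68,36) + gcd(15,39) + gcd(21,13) + gcd(32,11) + gcd(35,33) = 1+4+3+1+1+1 = 11.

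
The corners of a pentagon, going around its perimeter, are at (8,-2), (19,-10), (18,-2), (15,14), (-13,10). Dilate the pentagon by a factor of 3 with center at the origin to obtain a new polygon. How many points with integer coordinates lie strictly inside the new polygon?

By the shoelace formula, twice the signed area is |[8·(-10) − 19·(-2)] + [19·(-2) − 18·(-10)] + [18·14 − 15·(-2)] + [15·10 − (-13)·14] + [(-13)·(-2) − 8·10]| = 660, so the area is 330.
The number of boundary lattice points is Σ gcd(|Δx|,|Δy|) = gcd(11,8) + gcd(1,8) + gcd(3,16) + gcd(28,4) + gcd(21,12) = 1+1+1+4+3 = 10.
Scaling by 3 multiplies the area by 3² = 9 (so the new area is 2970) and multiplies the boundary lattice-point count by 3, giving 30.
By Pick's theorem, the interior count of the dilated polygon is 2970 − 30/2 + 1 = 2956.

2956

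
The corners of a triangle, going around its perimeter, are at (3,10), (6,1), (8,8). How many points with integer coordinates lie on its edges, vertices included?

Summing gcd(|Δx|,|Δy|) over the edges gives the boundary count: gcd(3,9) + gcd(2,7) + gcd(5,2) = 3+1+1 = 5.

5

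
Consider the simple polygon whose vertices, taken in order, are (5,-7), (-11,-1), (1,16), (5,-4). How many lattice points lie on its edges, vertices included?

Summing gcd(|Δx|,|Δy|) over the edges gives the boundary count: gcd(16,6) + gcd(12,17) + gcd(4,20) + gcd(0,3) = 2+1+4+3 = 10.

10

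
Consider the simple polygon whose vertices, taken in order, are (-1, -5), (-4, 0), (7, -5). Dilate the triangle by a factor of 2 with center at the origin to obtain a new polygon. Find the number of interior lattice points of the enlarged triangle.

71

The shoelace formula gives twice the area as |((-1)·0 − (-4)·(-5)) + ((-4)·(-5) − 7·0) + (7·(-5) − (-1)·(-5))| = 40, so the area is 20.
The number of boundary lattice points is Σ gcd(|Δx|,|Δy|) = gcd(3,5) + gcd(11,5) + gcd(8,0) = 1+1+8 = 10.
Scaling by 2 multiplies the area by 2² = 4 (so the new area is 80) and multiplies the boundary lattice-point count by 2, giving 20.
By Pick's theorem, the interior count of the dilated polygon is 80 − 20/2 + 1 = 71.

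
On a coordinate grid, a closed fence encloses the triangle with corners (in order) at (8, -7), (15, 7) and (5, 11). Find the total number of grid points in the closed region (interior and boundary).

Using the shoelace formula, 2A = |[8·7 − 15·(-7)] + [15·11 − 5·7] + [5·(-7) − 8·11]| = 168, so the area is 84.
Summing gcd(|Δx|,|Δy|) over the edges gives the boundary count: gcd(7,14) + gcd(10,4) + gcd(3,18) = 7+2+3 = 12.
Pick's theorem gives I = A − B/2 + 1 = 84 − 12/2 + 1 = 79, so the closed region contains I + B = 79 + 12 = 91 lattice points.

91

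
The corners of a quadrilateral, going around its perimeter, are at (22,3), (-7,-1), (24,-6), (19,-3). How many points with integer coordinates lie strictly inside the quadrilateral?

113

By the shoelace formula, twice the signed area is |(22·(-1) − (-7)·3) + ((-7)·(-6) − 24·(-1)) + (24·(-3) − 19·(-6)) + (19·3 − 22·(-3))| = 230, so the area is 115.
Summing gcd(|Δx|,|Δy|) over the edges gives the boundary count: gcd(29,4) + gcd(31,5) + gcd(5,3) + gcd(3,6) = 1+1+1+3 = 6.
Pick's theorem gives I = A − B/2 + 1 = 115 − 6/2 + 1 = 113.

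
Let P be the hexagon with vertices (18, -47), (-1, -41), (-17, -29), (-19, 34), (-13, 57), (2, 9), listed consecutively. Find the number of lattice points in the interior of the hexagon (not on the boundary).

1847

By the shoelace formula, twice the signed area is |[18·(-41) − (-1)·(-47)] + [(-1)·(-29) − (-17)·(-41)] + [(-17)·34 − (-19)·(-29)] + [(-19)·57 − (-13)·34] + [(-13)·9 − 2·57] + [2·(-47) − 18·9]| = 3710, so the area is 1855.
Along each edge there are gcd(|Δx|,|Δy|)+1 lattice points, so counting each shared vertex once the boundary has gcd(19,6) + gcd(16,12) + gcd(2,63) + gcd(6,23) + gcd(15,48) + gcd(16,56) = 1+4+1+1+3+8 = 18.
Pick's theorem gives I = A − B/2 + 1 = 1855 − 18/2 + 1 = 1847.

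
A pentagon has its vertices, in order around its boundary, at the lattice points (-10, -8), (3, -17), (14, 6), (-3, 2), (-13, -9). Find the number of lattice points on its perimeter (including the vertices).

5

The number of boundary lattice points is Σ gcd(|Δx|,|Δy|) = gcd(13,9) + gcd(11,23) + gcd(17,4) + gcd(10,11) + gcd(3,1) = 1+1+1+1+1 = 5.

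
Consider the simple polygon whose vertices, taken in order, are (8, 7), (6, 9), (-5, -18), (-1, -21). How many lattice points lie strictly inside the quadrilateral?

By the shoelace formula, twice the signed area is |[8·9 − 6·7] + [6·(-18) − (-5)·9] + [(-5)·(-21) − (-1)·(-18)] + [(-1)·7 − 8·(-21)]| = 215, so the area is 215/2.
Along each edge there are gcd(|Δx|,|Δy|)+1 lattice points, so counting each shared vertex once the boundary has gcd(2,2) + gcd(11,27) + gcd(4,3) + gcd(9,28) = 2+1+1+1 = 5.
By Pick's theorem A = I + B/2 − 1, so I = 215/2 − 5/2 + 1 = 106.

106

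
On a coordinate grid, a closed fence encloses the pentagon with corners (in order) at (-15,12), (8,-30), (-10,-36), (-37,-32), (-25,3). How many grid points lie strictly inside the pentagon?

Using the shoelace formula, 2A = |[(-15)·(-30) − 8·12] + [8·(-36) − (-10)·(-30)] + [(-10)·(-32) − (-37)·(-36)] + [(-37)·3 − (-25)·(-32)] + [(-25)·12 − (-15)·3]| = 2412, so the area is 1206.
Summing gcd(|Δx|,|Δy|) over the edges gives the boundary count: gcd(23,42) + gcd(18,6) + gcd(27,4) + gcd(12,35) + gcd(10,9) = 1+6+1+1+1 = 10.
By Pick's theorem A = I + B/2 − 1, so I = 1206 − 10/2 + 1 = 1202.

1202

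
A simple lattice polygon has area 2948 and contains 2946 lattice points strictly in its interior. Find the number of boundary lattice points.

Pick's theorem gives A = I + B/2 − 1, so B = 2(A − I + 1) = 2(2948 − 2946 + 1) = 6.

6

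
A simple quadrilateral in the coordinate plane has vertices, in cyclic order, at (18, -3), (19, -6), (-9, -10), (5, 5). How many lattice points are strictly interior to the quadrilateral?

195

By the shoelace formula, twice the signed area is |[18·(-6) − 19·(-3)] + [19·(-10) − (-9)·(-6)] + [(-9)·5 − 5·(-10)] + [5·(-3) − 18·5]| = 395, so the area is 395/2.
The number of boundary lattice points is Σ gcd(|Δx|,|Δy|) = gcd(1,3) + gcd(28,4) + gcd(14,15) + gcd(13,8) = 1+4+1+1 = 7.
By Pick's theorem A = I + B/2 − 1, so I = 395/2 − 7/2 + 1 = 195.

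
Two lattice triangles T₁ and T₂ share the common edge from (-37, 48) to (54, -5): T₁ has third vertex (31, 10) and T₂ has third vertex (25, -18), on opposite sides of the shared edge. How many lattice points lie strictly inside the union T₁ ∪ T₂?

1431

The union is the simple quadrilateral with vertices (-37, 48), (31, 10), (54, -5), (25, -18) in order.
By the shoelace formula, twice the signed area is |[(-37)·10 − 31·48] + [31·(-5) − 54·10] + [54·(-18) − 25·(-5)] + [25·48 − (-37)·(-18)]| = 2866, so the area is 1433.
Along each edge there are gcd(|Δx|,|Δy|)+1 lattice points, so counting each shared vertex once the boundary has gcd(68,38) + gcd(23,15) + gcd(29,13) + gcd(62,66) = 2+1+1+2 = 6.
By Pick's theorem I = A − B/2 + 1 = 1433 − 6/2 + 1 = 1431.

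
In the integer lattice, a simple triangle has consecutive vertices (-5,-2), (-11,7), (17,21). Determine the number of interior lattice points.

The shoelace formula gives twice the area as |[(-5)·7 − (-11)·(-2)] + [(-11)·21 − 17·7] + [17·(-2) − (-5)·21]| = 336, so the area is 168.
The number of boundary lattice points is Σ gcd(|Δx|,|Δy|) = gcd(6,9) + gcd(28,14) + gcd(22,23) = 3+14+1 = 18.
By Pick's theorem A = I + B/2 − 1, so I = 168 − 18/2 + 1 = 160.

160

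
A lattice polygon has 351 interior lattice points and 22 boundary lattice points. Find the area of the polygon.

361

Pick's theorem states A = I + B/2 − 1, so A = 351 + 22/2 − 1 = 361.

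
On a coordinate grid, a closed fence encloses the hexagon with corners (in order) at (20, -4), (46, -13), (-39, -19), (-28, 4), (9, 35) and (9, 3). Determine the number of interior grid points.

The shoelace formula gives twice the area as |[20·(-13) − 46·(-4)] + [46·(-19) − (-39)·(-13)] + [(-39)·4 − (-28)·(-19)] + [(-28)·35 − 9·4] + [9·3 − 9·35] + [9·(-4) − 20·3]| = 3545, so the area is 1772.5.
Summing gcd(|Δx|,|Δy|) over the edges gives the boundary count: gcd(26,9) + gcd(85,6) + gcd(11,23) + gcd(37,31) + gcd(0,32) + gcd(11,7) = 1+1+1+1+32+1 = 37.
Pick's theorem gives I = A − B/2 + 1 = 1772.5 − 37/2 + 1 = 1755.

1755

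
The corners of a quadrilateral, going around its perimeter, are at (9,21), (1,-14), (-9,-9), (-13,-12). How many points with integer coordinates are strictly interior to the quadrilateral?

By the shoelace formula, twice the signed area is |(9·(-14) − 1·21) + (1·(-9) − (-9)·(-14)) + ((-9)·(-12) − (-13)·(-9)) + ((-13)·21 − 9·(-12))| = 456, so the area is 228.
The number of boundary lattice points is Σ gcd(|Δx|,|Δy|) = gcd(8,35) + gcd(10,5) + gcd(4,3) + gcd(22,33) = 1+5+1+11 = 18.
Pick's theorem gives I = A − B/2 + 1 = 228 − 18/2 + 1 = 220.

220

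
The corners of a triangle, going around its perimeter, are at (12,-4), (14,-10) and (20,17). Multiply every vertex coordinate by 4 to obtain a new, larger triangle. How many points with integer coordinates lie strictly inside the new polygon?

By the shoelace formula, twice the signed area is |(12·(-10) − 14·(-4)) + (14·17 − 20·(-10)) + (20·(-4) − 12·17)| = 90, so the area is 45.
Summing gcd(|Δx|,|Δy|) over the edges gives the boundary count: gcd(2,6) + gcd(6,27) + gcd(8,21) = 2+3+1 = 6.
Scaling by 4 multiplies the area by 4² = 16 (so the new area is 720) and multiplies the boundary lattice-point count by 4, giving 24.
By Pick's theorem, the interior count of the dilated polygon is 720 − 24/2 + 1 = 709.

709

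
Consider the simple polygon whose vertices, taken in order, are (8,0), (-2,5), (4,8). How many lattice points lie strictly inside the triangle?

25

By the shoelace formula, twice the signed area is |(8·5 − (-2)·0) + ((-2)·8 − 4·5) + (4·0 − 8·8)| = 60, so the area is 30.
Summing gcd(|Δx|,|Δy|) over the edges gives the boundary count: gcd(10,5) + gcd(6,3) + gcd(4,8) = 5+3+4 = 12.
By Pick's theorem A = I + B/2 − 1, so I = 30 − 12/2 + 1 = 25.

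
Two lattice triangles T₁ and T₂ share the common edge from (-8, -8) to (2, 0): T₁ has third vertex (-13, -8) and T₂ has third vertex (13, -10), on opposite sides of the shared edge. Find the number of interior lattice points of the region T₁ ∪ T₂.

111

The union is the simple quadrilateral with vertices (-8, -8), (-13, -8), (2, 0), (13, -10) in order.
Using the shoelace formula, 2A = |((-8)·(-8) − (-13)·(-8)) + ((-13)·0 − 2·(-8)) + (2·(-10) − 13·0) + (13·(-8) − (-8)·(-10))| = 228, so the area is 114.
Along each edge there are gcd(|Δx|,|Δy|)+1 lattice points, so counting each shared vertex once the boundary has gcd(5,0) + gcd(15,8) + gcd(11,10) + gcd(21,2) = 5+1+1+1 = 8.
By Pick's theorem I = A − B/2 + 1 = 114 − 8/2 + 1 = 111.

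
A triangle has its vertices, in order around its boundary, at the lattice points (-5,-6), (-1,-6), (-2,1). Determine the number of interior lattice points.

12

The shoelace formula gives twice the area as |((-5)·(-6) − (-1)·(-6)) + ((-1)·1 − (-2)·(-6)) + ((-2)·(-6) − (-5)·1)| = 28, so the area is 14.
The number of boundary lattice points is Σ gcd(|Δx|,|Δy|) = gcd(4,0) + gcd(1,7) + gcd(3,7) = 4+1+1 = 6.
Pick's theorem gives I = A − B/2 + 1 = 14 − 6/2 + 1 = 12.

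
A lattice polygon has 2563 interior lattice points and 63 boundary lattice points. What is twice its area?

5187

Pick's theorem states A = I + B/2 − 1, so A = 2563 + 63/2 − 1 = 5187/2.
Hence 2A = 5187.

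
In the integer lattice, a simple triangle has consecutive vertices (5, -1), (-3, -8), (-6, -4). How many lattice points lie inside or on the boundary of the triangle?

29

Using the shoelace formula, 2A = |[5·(-8) − (-3)·(-1)] + [(-3)·(-4) − (-6)·(-8)] + [(-6)·(-1) − 5·(-4)]| = 53, so the area is 53/2.
Along each edge there are gcd(|Δx|,|Δy|)+1 lattice points, so counting each shared vertex once the boundary has gcd(8,7) + gcd(3,4) + gcd(11,3) = 1+1+1 = 3.
Pick's theorem gives I = A − B/2 + 1 = 53/2 − 3/2 + 1 = 26, so the closed region contains I + B = 26 + 3 = 29 lattice points.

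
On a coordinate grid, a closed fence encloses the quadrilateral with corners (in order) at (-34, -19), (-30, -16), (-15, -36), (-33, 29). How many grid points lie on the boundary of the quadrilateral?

8

Summing gcd(|Δx|,|Δy|) over the edges gives the boundary count: gcd(4,3) + gcd(15,20) + gcd(18,65) + gcd(1,48) = 1+5+1+1 = 8.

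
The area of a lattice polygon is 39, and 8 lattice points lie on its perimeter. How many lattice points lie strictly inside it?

36

From Pick's theorem, I = A − B/2 + 1 = 39 − 8/2 + 1 = 36.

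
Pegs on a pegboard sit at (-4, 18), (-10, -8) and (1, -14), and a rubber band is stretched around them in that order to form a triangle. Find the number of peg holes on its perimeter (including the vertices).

Summing gcd(|Δx|,|Δy|) over the edges gives the boundary count: gcd(6,26) + gcd(11,6) + gcd(5,32) = 2+1+1 = 4.

4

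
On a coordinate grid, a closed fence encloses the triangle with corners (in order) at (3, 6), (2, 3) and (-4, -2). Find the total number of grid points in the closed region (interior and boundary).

9

The shoelace formula gives twice the area as |[3·3 − 2·6] + [2·(-2) − (-4)·3] + [(-4)·6 − 3·(-2)]| = 13, so the area is 13/2.
The number of boundary lattice points is Σ gcd(|Δx|,|Δy|) = gcd(1,3) + gcd(6,5) + gcd(7,8) = 1+1+1 = 3.
Pick's theorem gives I = A − B/2 + 1 = 13/2 − 3/2 + 1 = 6, so the closed region contains I + B = 6 + 3 = 9 lattice points.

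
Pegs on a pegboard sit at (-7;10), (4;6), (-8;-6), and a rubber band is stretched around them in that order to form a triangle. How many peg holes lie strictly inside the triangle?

84

Using the shoelace formula, 2A = |((-7)·6 − 4·10) + (4·(-6) − (-8)·6) + ((-8)·10 − (-7)·(-6))| = 180, so the area is 90.
The number of boundary lattice points is Σ gcd(|Δx|,|Δy|) = gcd(11,4) + gcd(12,12) + gcd(1,16) = 1+12+1 = 14.
Pick's theorem gives I = A − B/2 + 1 = 90 − 14/2 + 1 = 84.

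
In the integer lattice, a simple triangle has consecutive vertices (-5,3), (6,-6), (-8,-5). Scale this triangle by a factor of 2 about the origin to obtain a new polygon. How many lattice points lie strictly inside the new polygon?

228

By the shoelace formula, twice the signed area is |((-5)·(-6) − 6·3) + (6·(-5) − (-8)·(-6)) + ((-8)·3 − (-5)·(-5))| = 115, so the area is 57.5.
Along each edge there are gcd(|Δx|,|Δy|)+1 lattice points, so counting each shared vertex once the boundary has gcd(11,9) + gcd(14,1) + gcd(3,8) = 1+1+1 = 3.
Scaling by 2 multiplies the area by 2² = 4 (so the new area is 230) and multiplies the boundary lattice-point count by 2, giving 6.
By Pick's theorem, the interior count of the dilated polygon is 230 − 6/2 + 1 = 228.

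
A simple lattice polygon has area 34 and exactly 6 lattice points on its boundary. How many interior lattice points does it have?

32

Pick's theorem A = I + B/2 − 1 rearranges to I = A − B/2 + 1 = 34 − 6/2 + 1 = 32.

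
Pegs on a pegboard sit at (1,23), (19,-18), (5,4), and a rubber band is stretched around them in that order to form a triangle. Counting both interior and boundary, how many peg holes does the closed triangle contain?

By the shoelace formula, twice the signed area is |[1·(-18) − 19·23] + [19·4 − 5·(-18)] + [5·23 − 1·4]| = 178, so the area is 89.
Summing gcd(|Δx|,|Δy|) over the edges gives the boundary count: gcd(18,41) + gcd(14,22) + gcd(4,19) = 1+2+1 = 4.
Pick's theorem gives I = A − B/2 + 1 = 89 − 4/2 + 1 = 88, so the closed region contains I + B = 88 + 4 = 92 lattice points.

92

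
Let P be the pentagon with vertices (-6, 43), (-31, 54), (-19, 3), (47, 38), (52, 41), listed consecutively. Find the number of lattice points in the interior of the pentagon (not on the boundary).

The shoelace formula gives twice the area as |[(-6)·54 − (-31)·43] + [(-31)·3 − (-19)·54] + [(-19)·38 − 47·3] + [47·41 − 52·38] + [52·43 − (-6)·41]| = 3512, so the area is 1756.
Summing gcd(|Δx|,|Δy|) over the edges gives the boundary count: gcd(25,11) + gcd(12,51) + gcd(66,35) + gcd(5,3) + gcd(58,2) = 1+3+1+1+2 = 8.
Pick's theorem gives I = A − B/2 + 1 = 1756 − 8/2 + 1 = 1753.

1753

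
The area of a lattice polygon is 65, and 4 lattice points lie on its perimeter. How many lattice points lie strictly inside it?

64

Pick's theorem A = I + B/2 − 1 rearranges to I = A − B/2 + 1 = 65 − 4/2 + 1 = 64.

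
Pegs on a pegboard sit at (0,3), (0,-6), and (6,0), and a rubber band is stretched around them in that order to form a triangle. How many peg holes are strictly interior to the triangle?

By the shoelace formula, twice the signed area is |(0·(-6) − 0·3) + (0·0 − 6·(-6)) + (6·3 − 0·0)| = 54, so the area is 27.
Summing gcd(|Δx|,|Δy|) over the edges gives the boundary count: gcd(0,9) + gcd(6,6) + gcd(6,3) = 9+6+3 = 18.
By Pick's theorem A = I + B/2 − 1, so I = 27 − 18/2 + 1 = 19.

19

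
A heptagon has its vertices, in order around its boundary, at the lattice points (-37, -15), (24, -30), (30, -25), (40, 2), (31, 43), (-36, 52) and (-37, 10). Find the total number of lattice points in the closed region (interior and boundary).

5085

The shoelace formula gives twice the area as |((-37)·(-30) − 24·(-15)) + (24·(-25) − 30·(-30)) + (30·2 − 40·(-25)) + (40·43 − 31·2) + (31·52 − (-36)·43) + ((-36)·10 − (-37)·52) + ((-37)·(-15) − (-37)·10)| = 10137, so the area is 10137/2.
Summing gcd(|Δx|,|Δy|) over the edges gives the boundary count: gcd(61,15) + gcd(6,5) + gcd(10,27) + gcd(9,41) + gcd(67,9) + gcd(1,42) + gcd(0,25) = 1+1+1+1+1+1+25 = 31.
Pick's theorem gives I = A − B/2 + 1 = 10137/2 − 31/2 + 1 = 5054, so the closed region contains I + B = 5054 + 31 = 5085 lattice points.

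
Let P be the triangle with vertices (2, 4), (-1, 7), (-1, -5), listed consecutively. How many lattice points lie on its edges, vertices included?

The number of boundary lattice points is Σ gcd(|Δx|,|Δy|) = gcd(3,3) + gcd(0,12) + gcd(3,9) = 3+12+3 = 18.

18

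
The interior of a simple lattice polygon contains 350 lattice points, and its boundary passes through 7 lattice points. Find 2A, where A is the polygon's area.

By Pick's theorem, A = I + B/2 − 1 = 350 + 7/2 − 1 = 705/2.
Hence 2A = 705.

705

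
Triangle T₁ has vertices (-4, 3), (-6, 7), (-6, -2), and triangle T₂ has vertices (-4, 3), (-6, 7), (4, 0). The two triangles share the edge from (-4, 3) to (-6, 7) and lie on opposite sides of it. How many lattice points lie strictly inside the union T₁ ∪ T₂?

The union is the simple quadrilateral with vertices (-4, 3), (-6, -2), (-6, 7), (4, 0) in order.
Using the shoelace formula, 2A = |((-4)·(-2) − (-6)·3) + ((-6)·7 − (-6)·(-2)) + ((-6)·0 − 4·7) + (4·3 − (-4)·0)| = 44, so the area is 22.
Summing gcd(|Δx|,|Δy|) over the edges gives the boundary count: gcd(2,5) + gcd(0,9) + gcd(10,7) + gcd(8,3) = 1+9+1+1 = 12.
By Pick's theorem I = A − B/2 + 1 = 22 − 12/2 + 1 = 17.

17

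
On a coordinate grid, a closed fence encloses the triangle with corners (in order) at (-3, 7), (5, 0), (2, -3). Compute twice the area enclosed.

45

By the shoelace formula, twice the signed area is |[(-3)·0 − 5·7] + [5·(-3) − 2·0] + [2·7 − (-3)·(-3)]| = 45, so the area is 22.5.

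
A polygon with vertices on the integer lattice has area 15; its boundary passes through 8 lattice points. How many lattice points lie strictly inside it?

From Pick's theorem, I = A − B/2 + 1 = 15 − 8/2 + 1 = 12.

12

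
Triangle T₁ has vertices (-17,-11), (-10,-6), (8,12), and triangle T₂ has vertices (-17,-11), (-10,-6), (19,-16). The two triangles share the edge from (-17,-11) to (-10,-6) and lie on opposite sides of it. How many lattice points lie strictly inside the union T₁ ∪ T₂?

The union is the simple quadrilateral with vertices (-17,-11), (8,12), (-10,-6), (19,-16) in order.
Using the shoelace formula, 2A = |((-17)·12 − 8·(-11)) + (8·(-6) − (-10)·12) + ((-10)·(-16) − 19·(-6)) + (19·(-11) − (-17)·(-16))| = 251, so the area is 251/2.
The number of boundary lattice points is Σ gcd(|Δx|,|Δy|) = gcd(25,23) + gcd(18,18) + gcd(29,10) + gcd(36,5) = 1+18+1+1 = 21.
By Pick's theorem I = A − B/2 + 1 = 251/2 − 21/2 + 1 = 116.

116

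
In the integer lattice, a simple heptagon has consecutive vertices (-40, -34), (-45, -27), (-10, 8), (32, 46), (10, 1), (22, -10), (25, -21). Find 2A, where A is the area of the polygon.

By the shoelace formula, twice the signed area is |((-40)·(-27) − (-45)·(-34)) + ((-45)·8 − (-10)·(-27)) + ((-10)·46 − 32·8) + (32·1 − 10·46) + (10·(-10) − 22·1) + (22·(-21) − 25·(-10)) + (25·(-34) − (-40)·(-21))| = 4248, so the area is 2124.

4248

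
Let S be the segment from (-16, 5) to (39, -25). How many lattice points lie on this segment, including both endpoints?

The number of lattice points on a segment between lattice points is gcd(|Δx|,|Δy|) + 1 = gcd(55,30) + 1 = 5 + 1 = 6.

6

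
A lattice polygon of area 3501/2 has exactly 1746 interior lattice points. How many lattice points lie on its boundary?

Pick's theorem gives A = I + B/2 − 1, so B = 2(A − I + 1) = 2(3501/2 − 1746 + 1) = 11.

11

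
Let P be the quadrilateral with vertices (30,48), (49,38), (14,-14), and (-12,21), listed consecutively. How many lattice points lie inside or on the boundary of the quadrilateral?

Using the shoelace formula, 2A = |(30·38 − 49·48) + (49·(-14) − 14·38) + (14·21 − (-12)·(-14)) + ((-12)·48 − 30·21)| = 3510, so the area is 1755.
Summing gcd(|Δx|,|Δy|) over the edges gives the boundary count: gcd(19,10) + gcd(35,52) + gcd(26,35) + gcd(42,27) = 1+1+1+3 = 6.
Pick's theorem gives I = A − B/2 + 1 = 1755 − 6/2 + 1 = 1753, so the closed region contains I + B = 1753 + 6 = 1759 lattice points.

1759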